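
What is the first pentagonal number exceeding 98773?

98945

Solve n(3n−1)/2 > 98773 for integer n.
The largest n with value ≤ 98773 is 256 (since 98176 ≤ 98773 < 98945), so the first above is n = 257, value 98945.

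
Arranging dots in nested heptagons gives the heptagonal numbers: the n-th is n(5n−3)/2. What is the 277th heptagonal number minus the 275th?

2757

277·(5·277 − 3)/2 = 191407 and 275·(5·275 − 3)/2 = 188650.
Difference: 191407 − 188650 = 2757.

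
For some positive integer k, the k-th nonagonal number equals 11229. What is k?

Set n(7n−5)/2 = 11229, giving 7n² − 5n − 22458 = 0.
So n = (5 + 793) / 14 = 798/14 = 57.

57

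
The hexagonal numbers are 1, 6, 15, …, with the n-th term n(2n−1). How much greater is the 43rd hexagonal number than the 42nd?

169

Consecutive hexagonal numbers differ by 4n − 3: here 4·43 − 3 = 169.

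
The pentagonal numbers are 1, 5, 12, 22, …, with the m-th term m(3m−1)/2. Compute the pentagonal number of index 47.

The 47th pentagonal number is n(3n−1)/2 with n = 47.
47·(3·47 − 1)/2 = 47·140/2 = 47·70 = 3290.

3290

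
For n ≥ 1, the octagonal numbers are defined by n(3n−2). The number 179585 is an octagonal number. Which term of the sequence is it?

Set n(3n−2) = 179585, giving 3n² − 2n − 179585 = 0.
The discriminant is 4 + 12·179585 = 2155024, and √2155024 = 1468.
So n = (2 + 1468) / 6 = 1470/6 = 245.
Check: 245·(3·245 − 2) = 179585. ✓

245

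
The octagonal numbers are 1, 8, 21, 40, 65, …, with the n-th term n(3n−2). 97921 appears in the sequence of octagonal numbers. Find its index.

Set n(3n−2) = 97921, giving 3n² − 2n − 97921 = 0.
The discriminant is 4 + 12·97921 = 1175056, and √1175056 = 1084.
So n = (2 + 1084) / 6 = 1086/6 = 181.

181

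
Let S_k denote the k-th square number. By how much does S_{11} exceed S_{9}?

40

11² = 121 and 9² = 81.
Difference: 121 − 81 = 40.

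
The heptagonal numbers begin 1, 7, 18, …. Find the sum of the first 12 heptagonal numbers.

Σ i(5i−3)/2 = (5Σi² − 3Σi) / 2 over i = 1..12.
Σi = 78 and Σi² = 650.
(5·650 − 3·78) / 2 = 3016/2 = 1508.

1508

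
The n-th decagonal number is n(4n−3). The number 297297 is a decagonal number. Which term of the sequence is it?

Set n(4n−3) = 297297, giving 4n² − 3n − 297297 = 0.
The discriminant is 9 + 16·297297 = 4756761, and √4756761 = 2181.
So n = (3 + 2181) / 8 = 2184/8 = 273.
Check: 273·(4·273 − 3) = 297297. ✓

273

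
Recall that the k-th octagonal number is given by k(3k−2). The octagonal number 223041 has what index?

Set n(3n−2) = 223041, giving 3n² − 2n − 223041 = 0.
The discriminant is 4 + 12·223041 = 2676496, and √2676496 = 1636.
So n = (2 + 1636) / 6 = 1638/6 = 273.

273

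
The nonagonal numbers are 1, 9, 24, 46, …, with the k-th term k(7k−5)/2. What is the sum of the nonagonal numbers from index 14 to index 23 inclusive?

Σ i(7i−5)/2 = (7Σi² − 5Σi) / 2 over i = 14..23.
Σi = 276 − 91 = 185 and Σi² = 4324 − 819 = 3505.
(7·3505 − 5·185) / 2 = 23610/2 = 11805.

11805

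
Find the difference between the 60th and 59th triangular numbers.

60

Consecutive triangular numbers differ by n: T_{60} − T_{59} = 60.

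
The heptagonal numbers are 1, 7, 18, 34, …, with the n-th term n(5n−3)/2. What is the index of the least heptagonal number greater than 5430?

Solve n(5n−3)/2 > 5430 for integer n.
The largest n with value ≤ 5430 is 46 (since 5221 ≤ 5430 < 5452), so the first above is n = 47, value 5452.

47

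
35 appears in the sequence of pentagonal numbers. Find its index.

Set n(3n−1)/2 = 35, giving 3n² − n − 70 = 0.
The discriminant is 1 + 24·35 = 841, and √841 = 29.
So n = (1 + 29) / 6 = 30/6 = 5.
Check: 5·(3·5 − 1)/2 = 35. ✓

5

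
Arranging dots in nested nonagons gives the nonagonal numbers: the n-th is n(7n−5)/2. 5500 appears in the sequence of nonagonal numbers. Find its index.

40

Set n(7n−5)/2 = 5500, giving 7n² − 5n − 11000 = 0.
So n = (5 + 555) / 14 = 560/14 = 40.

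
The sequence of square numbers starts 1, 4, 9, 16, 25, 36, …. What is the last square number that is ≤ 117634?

116964

Solve n² ≤ 117634 for integer n.
n = 342 gives 116964 ≤ 117634, while n = 343 gives 117649 > 117634; so the answer is 116964.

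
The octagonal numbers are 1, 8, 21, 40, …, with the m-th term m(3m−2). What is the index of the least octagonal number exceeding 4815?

Solve n(3n−2) > 4815 for integer n.
The largest n with value ≤ 4815 is 40 (since 4720 ≤ 4815 < 4961), so the first above is n = 41, value 4961.

41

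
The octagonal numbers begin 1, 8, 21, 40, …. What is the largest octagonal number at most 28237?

Solve n(3n−2) ≤ 28237 for integer n.
n = 97 gives 28033 ≤ 28237, while n = 98 gives 28616 > 28237; so the answer is 28033.

28033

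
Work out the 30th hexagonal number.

30·(2·30 − 1) = 30·59 = 1770.

1770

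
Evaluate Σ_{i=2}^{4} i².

29

Σ_{i=2}^{4} i² = 30 − 1 = 29.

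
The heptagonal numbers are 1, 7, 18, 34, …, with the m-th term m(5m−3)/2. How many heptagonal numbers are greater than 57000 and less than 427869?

The n-th heptagonal number is n(5n−3)/2.
Smallest index with value > 57000: n = 152 (giving 57532).
Largest index with value < 427869: n = 413 (giving 425803).
Indices 152 through 413: 262 terms.

262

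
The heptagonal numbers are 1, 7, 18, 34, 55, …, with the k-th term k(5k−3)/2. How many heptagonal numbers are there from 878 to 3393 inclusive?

The n-th heptagonal number is n(5n−3)/2.
Smallest index with value ≥ 878: n = 20 (giving 970).
Largest index with value ≤ 3393: n = 37 (giving 3367).
Indices 20 through 37: 18 terms.

18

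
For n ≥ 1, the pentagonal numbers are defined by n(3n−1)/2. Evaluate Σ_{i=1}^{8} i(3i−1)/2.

Σ i(3i−1)/2 = (3Σi² − Σi) / 2 over i = 1..8.
Σi = 36 and Σi² = 204.
(3·204 − 1·36) / 2 = 576/2 = 288.

288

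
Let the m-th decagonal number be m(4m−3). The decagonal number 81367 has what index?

Set n(4n−3) = 81367, giving 4n² − 3n − 81367 = 0.
The discriminant is 9 + 16·81367 = 1301881, and √1301881 = 1141.
So n = (3 + 1141) / 8 = 1144/8 = 143.
Check: 143·(4·143 − 3) = 81367. ✓

143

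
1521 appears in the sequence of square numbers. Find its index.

39

We need n² = 1521, so n = √1521 = 39.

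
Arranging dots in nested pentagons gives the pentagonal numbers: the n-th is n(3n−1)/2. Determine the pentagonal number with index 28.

1162

The 28th pentagonal number is n(3n−1)/2 with n = 28.
28·(3·28 − 1)/2 = 28·83/2 = 1162.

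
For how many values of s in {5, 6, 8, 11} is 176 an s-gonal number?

s = 5: P(5, 11) = 176. ✓
s = 6: P(6, 9) = 153 and P(6, 10) = 190; 176 is not s-gonal.
s = 8: P(8, 8) = 176. ✓
s = 11: P(11, 6) = 141 and P(11, 7) = 196; 176 is not s-gonal.
Hits: s ∈ {5, 8} → 2.

2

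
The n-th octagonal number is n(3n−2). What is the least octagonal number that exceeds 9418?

9633

Solve n(3n−2) > 9418 for integer n.
The largest n with value ≤ 9418 is 56 (since 9296 ≤ 9418 < 9633), so the first above is n = 57, value 9633.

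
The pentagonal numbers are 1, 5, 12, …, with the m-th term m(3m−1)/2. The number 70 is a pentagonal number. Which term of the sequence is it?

7

Set n(3n−1)/2 = 70, giving 3n² − n − 140 = 0.
The discriminant is 1 + 24·70 = 1681, and √1681 = 41.
So n = (1 + 41) / 6 = 42/6 = 7.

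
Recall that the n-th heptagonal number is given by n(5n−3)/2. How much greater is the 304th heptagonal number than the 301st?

304·(5·304 − 3)/2 = 230584 and 301·(5·301 − 3)/2 = 226051.
Difference: 230584 − 226051 = 4533.

4533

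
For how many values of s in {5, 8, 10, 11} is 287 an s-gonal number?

1

s = 5: P(5, 14) = 287. ✓
s = 8: P(8, 10) = 280 and P(8, 11) = 341; 287 is not s-gonal.
s = 10: P(10, 8) = 232 and P(10, 9) = 297; 287 is not s-gonal.
s = 11: P(11, 8) = 260 and P(11, 9) = 333; 287 is not s-gonal.
Hits: s ∈ {5} → 1.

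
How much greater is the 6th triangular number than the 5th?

6

Consecutive triangular numbers differ by n: T_{6} − T_{5} = 6.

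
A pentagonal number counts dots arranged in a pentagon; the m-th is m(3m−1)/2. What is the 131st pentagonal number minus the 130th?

391

Consecutive pentagonal numbers differ by 3n − 2: here 3·131 − 2 = 391.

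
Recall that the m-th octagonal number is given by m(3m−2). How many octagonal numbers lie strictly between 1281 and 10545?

38

The n-th octagonal number is n(3n−2).
Smallest index with value > 1281: n = 22 (giving 1408).
Largest index with value < 10545: n = 59 (giving 10325).
Indices 22 through 59: 38 terms.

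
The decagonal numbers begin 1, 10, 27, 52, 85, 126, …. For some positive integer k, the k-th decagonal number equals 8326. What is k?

46

Set n(4n−3) = 8326, giving 4n² − 3n − 8326 = 0.
The discriminant is 9 + 16·8326 = 133225, and √133225 = 365.
So n = (3 + 365) / 8 = 368/8 = 46.
Check: 46·(4·46 − 3) = 8326. ✓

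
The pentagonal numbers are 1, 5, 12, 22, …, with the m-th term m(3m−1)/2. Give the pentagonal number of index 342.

175275

The 342nd pentagonal number is n(3n−1)/2 with n = 342.
342·(3·342 − 1)/2 = 342·1025/2 = 175275.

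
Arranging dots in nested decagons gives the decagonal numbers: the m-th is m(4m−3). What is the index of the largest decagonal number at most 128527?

179

Solve n(4n−3) ≤ 128527 for integer n.
n = 179 gives 127627 ≤ 128527, while n = 180 gives 129060 > 128527; so the answer is index 179.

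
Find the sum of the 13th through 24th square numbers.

4250

Σ_{i=13}^{24} i² = 4900 − 650 = 4250.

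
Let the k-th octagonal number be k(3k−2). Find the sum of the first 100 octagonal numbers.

Σ i(3i−2) = 3Σi² − 2Σi over i = 1..100.
Σi = 5050 and Σi² = 338350.
3·338350 − 2·5050 = 1004950.

1004950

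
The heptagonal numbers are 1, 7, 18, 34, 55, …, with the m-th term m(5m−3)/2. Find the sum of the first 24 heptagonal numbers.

11800

Σ i(5i−3)/2 = (5Σi² − 3Σi) / 2 over i = 1..24.
Σi = 300 and Σi² = 4900.
(5·4900 − 3·300) / 2 = 23600/2 = 11800.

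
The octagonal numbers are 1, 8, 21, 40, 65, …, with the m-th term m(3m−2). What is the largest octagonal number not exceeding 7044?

6816

Solve n(3n−2) ≤ 7044 for integer n.
n = 48 gives 6816 ≤ 7044, while n = 49 gives 7105 > 7044; so the answer is 6816.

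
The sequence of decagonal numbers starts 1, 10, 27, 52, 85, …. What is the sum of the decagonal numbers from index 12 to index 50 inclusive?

166049

Σ i(4i−3) = 4Σi² − 3Σi over i = 12..50.
Σi = 1275 − 66 = 1209 and Σi² = 42925 − 506 = 42419.
4·42419 − 3·1209 = 166049.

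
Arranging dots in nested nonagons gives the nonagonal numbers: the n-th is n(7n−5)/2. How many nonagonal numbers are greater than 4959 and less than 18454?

The n-th nonagonal number is n(7n−5)/2.
Smallest index with value > 4959: n = 39 (giving 5226).
Largest index with value < 18454: n = 72 (giving 17964).
Indices 39 through 72: 34 terms.

34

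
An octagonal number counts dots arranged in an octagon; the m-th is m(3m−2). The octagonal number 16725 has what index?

75

Set n(3n−2) = 16725, giving 3n² − 2n − 16725 = 0.
The discriminant is 4 + 12·16725 = 200704, and √200704 = 448.
So n = (2 + 448) / 6 = 450/6 = 75.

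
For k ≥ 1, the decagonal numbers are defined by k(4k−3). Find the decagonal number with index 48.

9072

The 48th decagonal number is n(4n−3) with n = 48.
48·(4·48 − 3) = 48·189 = 9072.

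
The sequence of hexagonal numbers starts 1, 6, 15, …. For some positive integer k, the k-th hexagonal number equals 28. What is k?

Set n(2n−1) = 28, giving 2n² − n − 28 = 0.
So n = (1 + 15) / 4 = 16/4 = 4.

4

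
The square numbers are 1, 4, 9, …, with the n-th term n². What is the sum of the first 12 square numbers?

650

Σ_{i=1}^{12} i² = 12·13·25/6 = 650.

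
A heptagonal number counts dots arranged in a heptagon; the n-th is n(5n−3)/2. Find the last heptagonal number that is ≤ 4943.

4774

Solve n(5n−3)/2 ≤ 4943 for integer n.
n = 44 gives 4774 ≤ 4943, while n = 45 gives 4995 > 4943; so the answer is 4774.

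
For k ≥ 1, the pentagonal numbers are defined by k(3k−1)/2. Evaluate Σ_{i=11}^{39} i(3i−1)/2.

Σ i(3i−1)/2 = (3Σi² − Σi) / 2 over i = 11..39.
Σi = 780 − 55 = 725 and Σi² = 20540 − 385 = 20155.
(3·20155 − 1·725) / 2 = 59740/2 = 29870.

29870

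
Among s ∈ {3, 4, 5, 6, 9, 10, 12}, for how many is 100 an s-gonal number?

s = 3: P(3, 13) = 91 and P(3, 14) = 105; 100 is not s-gonal.
s = 4: P(4, 10) = 100. ✓
s = 5: P(5, 8) = 92 and P(5, 9) = 117; 100 is not s-gonal.
s = 6: P(6, 7) = 91 and P(6, 8) = 120; 100 is not s-gonal.
s = 9: P(9, 5) = 75 and P(9, 6) = 111; 100 is not s-gonal.
s = 10: P(10, 5) = 85 and P(10, 6) = 126; 100 is not s-gonal.
s = 12: P(12, 4) = 64 and P(12, 5) = 105; 100 is not s-gonal.
Hits: s ∈ {4} → 1.

1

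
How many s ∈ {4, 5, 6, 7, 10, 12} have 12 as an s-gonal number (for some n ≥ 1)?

s = 4: P(4, 3) = 9 and P(4, 4) = 16; 12 is not s-gonal.
s = 5: P(5, 3) = 12. ✓
s = 6: P(6, 2) = 6 and P(6, 3) = 15; 12 is not s-gonal.
s = 7: P(7, 2) = 7 and P(7, 3) = 18; 12 is not s-gonal.
s = 10: P(10, 2) = 10 and P(10, 3) = 27; 12 is not s-gonal.
s = 12: P(12, 2) = 12. ✓
Hits: s ∈ {5, 12} → 2.

2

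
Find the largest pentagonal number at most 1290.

1247

Solve n(3n−1)/2 ≤ 1290 for integer n.
n = 29 gives 1247 ≤ 1290, while n = 30 gives 1335 > 1290; so the answer is 1247.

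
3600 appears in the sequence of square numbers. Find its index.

60

We need n² = 3600, so n = √3600 = 60.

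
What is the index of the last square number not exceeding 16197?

127

Solve n² ≤ 16197 for integer n.
n = 127 gives 16129 ≤ 16197, while n = 128 gives 16384 > 16197; so the answer is index 127.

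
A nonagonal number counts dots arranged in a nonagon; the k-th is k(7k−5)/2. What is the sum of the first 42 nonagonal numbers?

Σ i(7i−5)/2 = (7Σi² − 5Σi) / 2 over i = 1..42.
Σi = 903 and Σi² = 25585.
(7·25585 − 5·903) / 2 = 174580/2 = 87290.

87290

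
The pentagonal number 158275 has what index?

325

Set n(3n−1)/2 = 158275, giving 3n² − n − 316550 = 0.
The discriminant is 1 + 24·158275 = 3798601, and √3798601 = 1949.
So n = (1 + 1949) / 6 = 1950/6 = 325.
Check: 325·(3·325 − 1)/2 = 158275. ✓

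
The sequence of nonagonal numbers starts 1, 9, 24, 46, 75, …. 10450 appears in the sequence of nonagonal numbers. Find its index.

Set n(7n−5)/2 = 10450, giving 7n² − 5n − 20900 = 0.
The discriminant is 25 + 56·10450 = 585225, and √585225 = 765.
So n = (5 + 765) / 14 = 770/14 = 55.
Check: 55·(7·55 − 5)/2 = 10450. ✓

55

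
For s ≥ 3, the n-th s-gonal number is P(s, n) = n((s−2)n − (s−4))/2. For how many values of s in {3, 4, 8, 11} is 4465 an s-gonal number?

1

s = 3: P(3, 94) = 4465. ✓
s = 4: P(4, 66) = 4356 and P(4, 67) = 4489; 4465 is not s-gonal.
s = 8: P(8, 38) = 4256 and P(8, 39) = 4485; 4465 is not s-gonal.
s = 11: P(11, 31) = 4216 and P(11, 32) = 4496; 4465 is not s-gonal.
Hits: s ∈ {3} → 1.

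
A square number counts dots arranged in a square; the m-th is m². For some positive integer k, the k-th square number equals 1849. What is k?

43

We need n² = 1849, so n = √1849 = 43.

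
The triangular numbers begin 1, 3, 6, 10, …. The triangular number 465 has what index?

Set n(n+1)/2 = 465, giving n² + n − 930 = 0.
So n = (-1 + 61) / 2 = 60/2 = 30.

30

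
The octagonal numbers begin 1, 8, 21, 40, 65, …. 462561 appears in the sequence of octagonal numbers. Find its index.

Set n(3n−2) = 462561, giving 3n² − 2n − 462561 = 0.
The discriminant is 4 + 12·462561 = 5550736, and √5550736 = 2356.
So n = (2 + 2356) / 6 = 2358/6 = 393.
Check: 393·(3·393 − 2) = 462561. ✓

393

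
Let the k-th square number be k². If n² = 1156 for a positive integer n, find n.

We need n² = 1156, so n = √1156 = 34.
Check: 34² = 1156. ✓

34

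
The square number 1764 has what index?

We need n² = 1764, so n = √1764 = 42.
Check: 42² = 1764. ✓

42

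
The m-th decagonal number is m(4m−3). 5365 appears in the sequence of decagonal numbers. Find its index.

37

Set n(4n−3) = 5365, giving 4n² − 3n − 5365 = 0.
The discriminant is 9 + 16·5365 = 85849, and √85849 = 293.
So n = (3 + 293) / 8 = 296/8 = 37.
Check: 37·(4·37 − 3) = 5365. ✓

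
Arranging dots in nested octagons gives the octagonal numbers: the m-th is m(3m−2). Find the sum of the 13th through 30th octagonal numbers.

25641

Σ i(3i−2) = 3Σi² − 2Σi over i = 13..30.
Σi = 465 − 78 = 387 and Σi² = 9455 − 650 = 8805.
3·8805 − 2·387 = 25641.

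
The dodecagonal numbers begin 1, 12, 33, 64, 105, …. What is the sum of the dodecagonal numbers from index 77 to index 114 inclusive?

1741179

Σ i(5i−4) = 5Σi² − 4Σi over i = 77..114.
Σi = 6555 − 2926 = 3629 and Σi² = 500365 − 149226 = 351139.
5·351139 − 4·3629 = 1741179.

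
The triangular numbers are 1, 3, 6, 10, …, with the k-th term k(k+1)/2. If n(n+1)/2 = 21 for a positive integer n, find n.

6

Set n(n+1)/2 = 21, giving n² + n − 42 = 0.
So n = (-1 + 13) / 2 = 12/2 = 6.
Check: 6·7/2 = 21. ✓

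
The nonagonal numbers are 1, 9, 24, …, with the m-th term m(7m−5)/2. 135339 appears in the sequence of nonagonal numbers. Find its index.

Set n(7n−5)/2 = 135339, giving 7n² − 5n − 270678 = 0.
The discriminant is 25 + 56·135339 = 7579009, and √7579009 = 2753.
So n = (5 + 2753) / 14 = 2758/14 = 197.
Check: 197·(7·197 − 5)/2 = 135339. ✓

197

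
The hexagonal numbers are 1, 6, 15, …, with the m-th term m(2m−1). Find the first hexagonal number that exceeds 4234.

Solve n(2n−1) > 4234 for integer n.
The largest n with value ≤ 4234 is 46 (since 4186 ≤ 4234 < 4371), so the first above is n = 47, value 4371.

4371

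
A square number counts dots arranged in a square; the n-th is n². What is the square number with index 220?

220² = 48400.

48400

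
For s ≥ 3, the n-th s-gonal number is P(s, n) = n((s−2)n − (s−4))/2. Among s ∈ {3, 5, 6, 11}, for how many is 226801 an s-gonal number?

2

s = 3: P(3, 673) = 226801. ✓
s = 5: P(5, 389) = 226787 and P(5, 390) = 227955; 226801 is not s-gonal.
s = 6: P(6, 337) = 226801. ✓
s = 11: P(11, 224) = 225008 and P(11, 225) = 227025; 226801 is not s-gonal.
Hits: s ∈ {3, 6} → 2.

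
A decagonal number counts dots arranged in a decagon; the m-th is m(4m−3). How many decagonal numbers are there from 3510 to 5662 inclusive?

The n-th decagonal number is n(4n−3).
Smallest index with value ≥ 3510: n = 30 (giving 3510).
Largest index with value ≤ 5662: n = 38 (giving 5662).
Indices 30 through 38: 9 terms.

9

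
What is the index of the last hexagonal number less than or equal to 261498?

Solve n(2n−1) ≤ 261498 for integer n.
n = 361 gives 260281 ≤ 261498, while n = 362 gives 261726 > 261498; so the answer is index 361.

361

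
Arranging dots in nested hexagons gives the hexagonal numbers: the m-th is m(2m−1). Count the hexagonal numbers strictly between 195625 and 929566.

368

The n-th hexagonal number is n(2n−1).
Smallest index with value > 195625: n = 314 (giving 196878).
Largest index with value < 929566: n = 681 (giving 926841).
Indices 314 through 681: 368 terms.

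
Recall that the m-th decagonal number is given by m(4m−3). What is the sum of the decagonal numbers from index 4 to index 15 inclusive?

Σ i(4i−3) = 4Σi² − 3Σi over i = 4..15.
Σi = 120 − 6 = 114 and Σi² = 1240 − 14 = 1226.
4·1226 − 3·114 = 4562.

4562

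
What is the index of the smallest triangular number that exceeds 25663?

Solve n(n+1)/2 > 25663 for integer n.
The largest n with value ≤ 25663 is 226 (since 25651 ≤ 25663 < 25878), so the first above is n = 227, value 25878.

227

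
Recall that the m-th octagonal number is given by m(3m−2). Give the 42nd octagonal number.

5208

The 42nd octagonal number is n(3n−2) with n = 42.
42·(3·42 − 2) = 42·124 = 5208.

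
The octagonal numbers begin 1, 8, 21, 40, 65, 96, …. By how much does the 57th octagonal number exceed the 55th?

668

57·(3·57 − 2) = 9633 and 55·(3·55 − 2) = 8965.
Difference: 9633 − 8965 = 668.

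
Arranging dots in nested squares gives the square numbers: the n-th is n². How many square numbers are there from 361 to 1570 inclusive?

The n-th square number is n².
Smallest index with value ≥ 361: n = 19 (giving 361).
Largest index with value ≤ 1570: n = 39 (giving 1521).
Indices 19 through 39: 21 terms.

21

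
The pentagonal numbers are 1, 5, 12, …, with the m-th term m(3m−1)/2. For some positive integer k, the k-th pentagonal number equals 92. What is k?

Set n(3n−1)/2 = 92, giving 3n² − n − 184 = 0.
The discriminant is 1 + 24·92 = 2209, and √2209 = 47.
So n = (1 + 47) / 6 = 48/6 = 8.

8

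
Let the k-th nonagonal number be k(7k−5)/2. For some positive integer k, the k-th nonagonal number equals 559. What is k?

Set n(7n−5)/2 = 559, giving 7n² − 5n − 1118 = 0.
So n = (5 + 177) / 14 = 182/14 = 13.

13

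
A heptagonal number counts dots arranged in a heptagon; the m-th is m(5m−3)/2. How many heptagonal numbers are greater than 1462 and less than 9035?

36

The n-th heptagonal number is n(5n−3)/2.
Smallest index with value > 1462: n = 25 (giving 1525).
Largest index with value < 9035: n = 60 (giving 8910).
Indices 25 through 60: 36 terms.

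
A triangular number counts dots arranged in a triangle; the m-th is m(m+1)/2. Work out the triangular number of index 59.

1770

The 59th triangular number is n(n+1)/2 with n = 59.
59·60/2 = 3540/2 = 1770.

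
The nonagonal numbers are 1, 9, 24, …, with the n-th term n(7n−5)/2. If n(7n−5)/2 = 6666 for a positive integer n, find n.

Set n(7n−5)/2 = 6666, giving 7n² − 5n − 13332 = 0.
So n = (5 + 611) / 14 = 616/14 = 44.

44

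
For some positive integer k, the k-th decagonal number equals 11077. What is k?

53

Set n(4n−3) = 11077, giving 4n² − 3n − 11077 = 0.
The discriminant is 9 + 16·11077 = 177241, and √177241 = 421.
So n = (3 + 421) / 8 = 424/8 = 53.
Check: 53·(4·53 − 3) = 11077. ✓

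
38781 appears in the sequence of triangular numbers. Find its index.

Set n(n+1)/2 = 38781, giving n² + n − 77562 = 0.
The discriminant is 1 + 8·38781 = 310249, and √310249 = 557.
So n = (-1 + 557) / 2 = 556/2 = 278.
Check: 278·279/2 = 38781. ✓

278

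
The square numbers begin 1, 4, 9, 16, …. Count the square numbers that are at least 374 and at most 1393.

The n-th square number is n².
Smallest index with value ≥ 374: n = 20 (giving 400).
Largest index with value ≤ 1393: n = 37 (giving 1369).
Indices 20 through 37: 18 terms.

18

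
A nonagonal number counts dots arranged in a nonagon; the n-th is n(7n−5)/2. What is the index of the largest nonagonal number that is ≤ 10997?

56

Solve n(7n−5)/2 ≤ 10997 for integer n.
n = 56 gives 10836 ≤ 10997, while n = 57 gives 11229 > 10997; so the answer is index 56.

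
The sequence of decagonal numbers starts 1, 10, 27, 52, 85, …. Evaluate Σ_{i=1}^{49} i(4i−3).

158025

Σ i(4i−3) = 4Σi² − 3Σi over i = 1..49.
Σi = 1225 and Σi² = 40425.
4·40425 − 3·1225 = 158025.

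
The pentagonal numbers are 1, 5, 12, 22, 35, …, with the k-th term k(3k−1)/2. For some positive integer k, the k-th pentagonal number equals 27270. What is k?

135

Set n(3n−1)/2 = 27270, giving 3n² − n − 54540 = 0.
So n = (1 + 809) / 6 = 810/6 = 135.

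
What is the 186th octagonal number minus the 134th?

49816

186·(3·186 − 2) = 103416 and 134·(3·134 − 2) = 53600.
Difference: 103416 − 53600 = 49816.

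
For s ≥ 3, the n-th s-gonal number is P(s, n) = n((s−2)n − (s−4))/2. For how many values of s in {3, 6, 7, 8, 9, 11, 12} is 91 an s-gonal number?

2

s = 3: P(3, 13) = 91. ✓
s = 6: P(6, 7) = 91. ✓
s = 7: P(7, 6) = 81 and P(7, 7) = 112; 91 is not s-gonal.
s = 8: P(8, 5) = 65 and P(8, 6) = 96; 91 is not s-gonal.
s = 9: P(9, 5) = 75 and P(9, 6) = 111; 91 is not s-gonal.
s = 11: P(11, 4) = 58 and P(11, 5) = 95; 91 is not s-gonal.
s = 12: P(12, 4) = 64 and P(12, 5) = 105; 91 is not s-gonal.
Hits: s ∈ {3, 6} → 2.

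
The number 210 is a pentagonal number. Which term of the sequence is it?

Set n(3n−1)/2 = 210, giving 3n² − n − 420 = 0.
The discriminant is 1 + 24·210 = 5041, and √5041 = 71.
So n = (1 + 71) / 6 = 72/6 = 12.

12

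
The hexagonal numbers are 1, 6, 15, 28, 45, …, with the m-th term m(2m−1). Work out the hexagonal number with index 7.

The 7th hexagonal number is n(2n−1) with n = 7.
7·(2·7 − 1) = 7·13 = 91.

91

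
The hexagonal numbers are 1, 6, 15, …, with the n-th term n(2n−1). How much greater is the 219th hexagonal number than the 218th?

Consecutive hexagonal numbers differ by 4n − 3: here 4·219 − 3 = 873.

873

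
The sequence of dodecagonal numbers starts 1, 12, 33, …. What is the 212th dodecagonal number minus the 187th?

49775

212·(5·212 − 4) = 223872 and 187·(5·187 − 4) = 174097.
Difference: 223872 − 174097 = 49775.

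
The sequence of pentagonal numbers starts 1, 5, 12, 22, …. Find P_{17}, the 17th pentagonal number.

425

17·(3·17 − 1)/2 = 17·50/2 = 17·25 = 425.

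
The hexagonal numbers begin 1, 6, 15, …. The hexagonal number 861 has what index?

Set n(2n−1) = 861, giving 2n² − n − 861 = 0.
The discriminant is 1 + 8·861 = 6889, and √6889 = 83.
So n = (1 + 83) / 4 = 84/4 = 21.

21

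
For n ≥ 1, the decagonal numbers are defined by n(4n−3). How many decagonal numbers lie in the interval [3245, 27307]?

55

The n-th decagonal number is n(4n−3).
Smallest index with value ≥ 3245: n = 29 (giving 3277).
Largest index with value ≤ 27307: n = 83 (giving 27307).
Indices 29 through 83: 55 terms.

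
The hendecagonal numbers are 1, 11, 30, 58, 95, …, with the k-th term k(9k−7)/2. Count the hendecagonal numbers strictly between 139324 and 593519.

187

The n-th hendecagonal number is n(9n−7)/2.
Smallest index with value > 139324: n = 177 (giving 140361).
Largest index with value < 593519: n = 363 (giving 591690).
Indices 177 through 363: 187 terms.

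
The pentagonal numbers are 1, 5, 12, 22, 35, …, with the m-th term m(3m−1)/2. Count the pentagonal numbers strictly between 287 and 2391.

The n-th pentagonal number is n(3n−1)/2.
Smallest index with value > 287: n = 15 (giving 330).
Largest index with value < 2391: n = 40 (giving 2380).
Indices 15 through 40: 26 terms.

26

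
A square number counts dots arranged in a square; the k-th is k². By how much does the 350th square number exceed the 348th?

350² = 122500 and 348² = 121104.
Difference: 122500 − 121104 = 1396.

1396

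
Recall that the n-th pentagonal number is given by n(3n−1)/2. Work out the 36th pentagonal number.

1926

36·(3·36 − 1)/2 = 36·107/2 = 1926.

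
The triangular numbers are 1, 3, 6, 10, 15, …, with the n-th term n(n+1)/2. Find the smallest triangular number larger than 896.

Solve n(n+1)/2 > 896 for integer n.
The largest n with value ≤ 896 is 41 (since 861 ≤ 896 < 903), so the first above is n = 42, value 903.

903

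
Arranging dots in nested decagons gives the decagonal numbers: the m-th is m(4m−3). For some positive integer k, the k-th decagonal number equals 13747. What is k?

Set n(4n−3) = 13747, giving 4n² − 3n − 13747 = 0.
The discriminant is 9 + 16·13747 = 219961, and √219961 = 469.
So n = (3 + 469) / 8 = 472/8 = 59.
Check: 59·(4·59 − 3) = 13747. ✓

59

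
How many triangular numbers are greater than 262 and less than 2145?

42

The n-th triangular number is n(n+1)/2.
Smallest index with value > 262: n = 23 (giving 276).
Largest index with value < 2145: n = 64 (giving 2080).
Indices 23 through 64: 42 terms.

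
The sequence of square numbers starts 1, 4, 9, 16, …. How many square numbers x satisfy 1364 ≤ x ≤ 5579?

38

The n-th square number is n².
Smallest index with value ≥ 1364: n = 37 (giving 1369).
Largest index with value ≤ 5579: n = 74 (giving 5476).
Indices 37 through 74: 38 terms.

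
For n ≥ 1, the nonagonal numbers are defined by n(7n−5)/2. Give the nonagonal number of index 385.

The 385th nonagonal number is n(7n−5)/2 with n = 385.
385·(7·385 − 5)/2 = 385·2690/2 = 385·1345 = 517825.

517825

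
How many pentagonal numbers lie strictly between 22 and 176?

The n-th pentagonal number is n(3n−1)/2.
Smallest index with value > 22: n = 5 (giving 35).
Largest index with value < 176: n = 10 (giving 145).
Indices 5 through 10: 6 terms.

6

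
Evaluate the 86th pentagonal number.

The 86th pentagonal number is n(3n−1)/2 with n = 86.
86·(3·86 − 1)/2 = 86·257/2 = 11051.

11051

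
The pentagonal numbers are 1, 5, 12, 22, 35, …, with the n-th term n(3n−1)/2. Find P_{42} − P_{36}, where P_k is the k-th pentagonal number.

42·(3·42 − 1)/2 = 2625 and 36·(3·36 − 1)/2 = 1926.
Difference: 2625 − 1926 = 699.

699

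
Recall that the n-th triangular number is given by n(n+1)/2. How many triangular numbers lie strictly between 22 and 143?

10

The n-th triangular number is n(n+1)/2.
Smallest index with value > 22: n = 7 (giving 28).
Largest index with value < 143: n = 16 (giving 136).
Indices 7 through 16: 10 terms.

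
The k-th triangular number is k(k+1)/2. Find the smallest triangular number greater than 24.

28

Solve n(n+1)/2 > 24 for integer n.
The largest n with value ≤ 24 is 6 (since 21 ≤ 24 < 28), so the first above is n = 7, value 28.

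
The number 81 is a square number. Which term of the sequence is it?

We need n² = 81, so n = √81 = 9.
Check: 9² = 81. ✓

9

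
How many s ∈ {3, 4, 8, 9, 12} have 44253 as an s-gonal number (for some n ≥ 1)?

1

s = 3: P(3, 297) = 44253. ✓
s = 4: P(4, 210) = 44100 and P(4, 211) = 44521; 44253 is not s-gonal.
s = 8: P(8, 121) = 43681 and P(8, 122) = 44408; 44253 is not s-gonal.
s = 9: P(9, 112) = 43624 and P(9, 113) = 44409; 44253 is not s-gonal.
s = 12: P(12, 94) = 43804 and P(12, 95) = 44745; 44253 is not s-gonal.
Hits: s ∈ {3} → 1.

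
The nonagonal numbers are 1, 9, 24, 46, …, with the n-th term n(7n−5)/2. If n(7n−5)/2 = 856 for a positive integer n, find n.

16

Set n(7n−5)/2 = 856, giving 7n² − 5n − 1712 = 0.
The discriminant is 25 + 56·856 = 47961, and √47961 = 219.
So n = (5 + 219) / 14 = 224/14 = 16.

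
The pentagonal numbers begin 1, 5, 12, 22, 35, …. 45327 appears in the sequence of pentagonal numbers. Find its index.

Set n(3n−1)/2 = 45327, giving 3n² − n − 90654 = 0.
The discriminant is 1 + 24·45327 = 1087849, and √1087849 = 1043.
So n = (1 + 1043) / 6 = 1044/6 = 174.

174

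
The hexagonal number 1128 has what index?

Set n(2n−1) = 1128, giving 2n² − n − 1128 = 0.
The discriminant is 1 + 8·1128 = 9025, and √9025 = 95.
So n = (1 + 95) / 4 = 96/4 = 24.

24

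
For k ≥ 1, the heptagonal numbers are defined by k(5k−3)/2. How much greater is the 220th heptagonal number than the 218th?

2187

220·(5·220 − 3)/2 = 120670 and 218·(5·218 − 3)/2 = 118483.
Difference: 120670 − 118483 = 2187.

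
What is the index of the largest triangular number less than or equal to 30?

Solve n(n+1)/2 ≤ 30 for integer n.
n = 7 gives 28 ≤ 30, while n = 8 gives 36 > 30; so the answer is index 7.

7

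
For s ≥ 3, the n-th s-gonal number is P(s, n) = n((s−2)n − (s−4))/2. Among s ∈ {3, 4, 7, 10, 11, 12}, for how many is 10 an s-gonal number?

2

s = 3: P(3, 4) = 10. ✓
s = 4: P(4, 3) = 9 and P(4, 4) = 16; 10 is not s-gonal.
s = 7: P(7, 2) = 7 and P(7, 3) = 18; 10 is not s-gonal.
s = 10: P(10, 2) = 10. ✓
s = 11: P(11, 1) = 1 and P(11, 2) = 11; 10 is not s-gonal.
s = 12: P(12, 1) = 1 and P(12, 2) = 12; 10 is not s-gonal.
Hits: s ∈ {3, 10} → 2.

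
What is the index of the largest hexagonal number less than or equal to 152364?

Solve n(2n−1) ≤ 152364 for integer n.
n = 276 gives 152076 ≤ 152364, while n = 277 gives 153181 > 152364; so the answer is index 276.

276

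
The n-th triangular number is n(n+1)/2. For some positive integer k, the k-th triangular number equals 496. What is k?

Set n(n+1)/2 = 496, giving n² + n − 992 = 0.
The discriminant is 1 + 8·496 = 3969, and √3969 = 63.
So n = (-1 + 63) / 2 = 62/2 = 31.
Check: 31·32/2 = 496. ✓

31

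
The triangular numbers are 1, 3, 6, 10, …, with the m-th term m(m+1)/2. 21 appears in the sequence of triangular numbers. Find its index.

6

Set n(n+1)/2 = 21, giving n² + n − 42 = 0.
The discriminant is 1 + 8·21 = 169, and √169 = 13.
So n = (-1 + 13) / 2 = 12/2 = 6.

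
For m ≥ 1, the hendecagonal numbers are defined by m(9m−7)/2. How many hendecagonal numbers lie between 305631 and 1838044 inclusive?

379

The n-th hendecagonal number is n(9n−7)/2.
Smallest index with value ≥ 305631: n = 261 (giving 305631).
Largest index with value ≤ 1838044: n = 639 (giving 1835208).
Indices 261 through 639: 379 terms.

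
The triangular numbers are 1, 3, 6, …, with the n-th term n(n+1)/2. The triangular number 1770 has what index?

Set n(n+1)/2 = 1770, giving n² + n − 3540 = 0.
The discriminant is 1 + 8·1770 = 14161, and √14161 = 119.
So n = (-1 + 119) / 2 = 118/2 = 59.

59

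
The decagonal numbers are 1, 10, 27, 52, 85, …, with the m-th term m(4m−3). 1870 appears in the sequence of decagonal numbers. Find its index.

Set n(4n−3) = 1870, giving 4n² − 3n − 1870 = 0.
The discriminant is 9 + 16·1870 = 29929, and √29929 = 173.
So n = (3 + 173) / 8 = 176/8 = 22.

22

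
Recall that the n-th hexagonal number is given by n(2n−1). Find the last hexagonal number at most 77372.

Solve n(2n−1) ≤ 77372 for integer n.
n = 196 gives 76636 ≤ 77372, while n = 197 gives 77421 > 77372; so the answer is 76636.

76636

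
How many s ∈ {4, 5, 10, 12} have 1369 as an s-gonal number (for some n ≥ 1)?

1

s = 4: P(4, 37) = 1369. ✓
s = 5: P(5, 30) = 1335 and P(5, 31) = 1426; 1369 is not s-gonal.
s = 10: P(10, 18) = 1242 and P(10, 19) = 1387; 1369 is not s-gonal.
s = 12: P(12, 16) = 1216 and P(12, 17) = 1377; 1369 is not s-gonal.
Hits: s ∈ {4} → 1.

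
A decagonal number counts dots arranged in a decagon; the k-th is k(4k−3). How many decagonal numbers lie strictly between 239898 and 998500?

The n-th decagonal number is n(4n−3).
Smallest index with value > 239898: n = 246 (giving 241326).
Largest index with value < 998500: n = 499 (giving 994507).
Indices 246 through 499: 254 terms.

254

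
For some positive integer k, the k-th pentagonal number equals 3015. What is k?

45

Set n(3n−1)/2 = 3015, giving 3n² − n − 6030 = 0.
The discriminant is 1 + 24·3015 = 72361, and √72361 = 269.
So n = (1 + 269) / 6 = 270/6 = 45.
Check: 45·(3·45 − 1)/2 = 3015. ✓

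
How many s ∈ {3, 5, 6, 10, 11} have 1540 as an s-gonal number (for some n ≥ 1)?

s = 3: P(3, 55) = 1540. ✓
s = 5: P(5, 32) = 1520 and P(5, 33) = 1617; 1540 is not s-gonal.
s = 6: P(6, 28) = 1540. ✓
s = 10: P(10, 20) = 1540. ✓
s = 11: P(11, 18) = 1395 and P(11, 19) = 1558; 1540 is not s-gonal.
Hits: s ∈ {3, 6, 10} → 3.

3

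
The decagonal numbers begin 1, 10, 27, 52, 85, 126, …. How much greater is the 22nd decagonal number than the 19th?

22·(4·22 − 3) = 1870 and 19·(4·19 − 3) = 1387.
Difference: 1870 − 1387 = 483.

483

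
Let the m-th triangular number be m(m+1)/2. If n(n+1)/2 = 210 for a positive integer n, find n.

20

Set n(n+1)/2 = 210, giving n² + n − 420 = 0.
The discriminant is 1 + 8·210 = 1681, and √1681 = 41.
So n = (-1 + 41) / 2 = 40/2 = 20.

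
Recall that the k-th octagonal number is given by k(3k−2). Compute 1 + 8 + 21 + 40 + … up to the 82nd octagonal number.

Σ i(3i−2) = 3Σi² − 2Σi over i = 1..82.
Σi = 3403 and Σi² = 187165.
3·187165 − 2·3403 = 554689.

554689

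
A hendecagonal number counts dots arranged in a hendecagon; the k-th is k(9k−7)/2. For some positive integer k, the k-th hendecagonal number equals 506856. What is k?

336

Set n(9n−7)/2 = 506856, giving 9n² − 7n − 1013712 = 0.
So n = (7 + 6041) / 18 = 6048/18 = 336.
Check: 336·(9·336 − 7)/2 = 506856. ✓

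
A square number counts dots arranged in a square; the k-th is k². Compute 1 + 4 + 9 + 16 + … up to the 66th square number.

98021

Σ_{i=1}^{66} i² = 66·67·133/6 = 98021.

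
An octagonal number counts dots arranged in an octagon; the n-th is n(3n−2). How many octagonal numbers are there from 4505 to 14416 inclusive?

30

The n-th octagonal number is n(3n−2).
Smallest index with value ≥ 4505: n = 40 (giving 4720).
Largest index with value ≤ 14416: n = 69 (giving 14145).
Indices 40 through 69: 30 terms.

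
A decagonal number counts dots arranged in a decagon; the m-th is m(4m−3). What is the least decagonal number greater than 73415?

73576

Solve n(4n−3) > 73415 for integer n.
The largest n with value ≤ 73415 is 135 (since 72495 ≤ 73415 < 73576), so the first above is n = 136, value 73576.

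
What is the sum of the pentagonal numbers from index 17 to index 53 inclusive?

73667

Σ i(3i−1)/2 = (3Σi² − Σi) / 2 over i = 17..53.
Σi = 1431 − 136 = 1295 and Σi² = 51039 − 1496 = 49543.
(3·49543 − 1·1295) / 2 = 147334/2 = 73667.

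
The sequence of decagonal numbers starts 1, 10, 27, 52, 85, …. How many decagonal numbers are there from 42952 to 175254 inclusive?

The n-th decagonal number is n(4n−3).
Smallest index with value ≥ 42952: n = 104 (giving 42952).
Largest index with value ≤ 175254: n = 209 (giving 174097).
Indices 104 through 209: 106 terms.

106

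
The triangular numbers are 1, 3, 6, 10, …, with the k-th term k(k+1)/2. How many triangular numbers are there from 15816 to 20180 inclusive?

The n-th triangular number is n(n+1)/2.
Smallest index with value ≥ 15816: n = 178 (giving 15931).
Largest index with value ≤ 20180: n = 200 (giving 20100).
Indices 178 through 200: 23 terms.

23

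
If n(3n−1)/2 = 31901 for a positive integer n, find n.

146

Set n(3n−1)/2 = 31901, giving 3n² − n − 63802 = 0.
The discriminant is 1 + 24·31901 = 765625, and √765625 = 875.
So n = (1 + 875) / 6 = 876/6 = 146.
Check: 146·(3·146 − 1)/2 = 31901. ✓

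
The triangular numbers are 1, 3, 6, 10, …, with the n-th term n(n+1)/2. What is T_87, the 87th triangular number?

The 87th triangular number is n(n+1)/2 with n = 87.
87·88/2 = 7656/2 = 3828.

3828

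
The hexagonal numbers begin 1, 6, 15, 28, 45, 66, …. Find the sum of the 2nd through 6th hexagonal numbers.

Σ i(2i−1) = 2Σi² − Σi over i = 2..6.
Σi = 21 − 1 = 20 and Σi² = 91 − 1 = 90.
2·90 − 1·20 = 160.

160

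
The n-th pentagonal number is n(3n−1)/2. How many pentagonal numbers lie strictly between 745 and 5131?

36

The n-th pentagonal number is n(3n−1)/2.
Smallest index with value > 745: n = 23 (giving 782).
Largest index with value < 5131: n = 58 (giving 5017).
Indices 23 through 58: 36 terms.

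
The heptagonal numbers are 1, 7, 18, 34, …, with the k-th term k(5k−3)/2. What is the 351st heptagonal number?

The 351st heptagonal number is n(5n−3)/2 with n = 351.
351·(5·351 − 3)/2 = 351·1752/2 = 351·876 = 307476.

307476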